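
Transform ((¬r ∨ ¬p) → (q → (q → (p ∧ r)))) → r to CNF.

q ∨ r

((¬r ∨ ¬p) → (q → (q → (p ∧ r)))) → r
⇔ ¬((¬r ∨ ¬p) → (q → (q → (p ∧ r)))) ∨ r   [eliminate →]
⇔ ¬(¬(¬r ∨ ¬p) ∨ (q → (q → (p ∧ r)))) ∨ r   [eliminate →]
⇔ ¬(¬(¬r ∨ ¬p) ∨ ¬q ∨ (q → (p ∧ r))) ∨ r   [eliminate →]
⇔ ¬(¬(¬r ∨ ¬p) ∨ ¬q ∨ ¬q ∨ (p ∧ r)) ∨ r   [eliminate →]
⇔ (¬¬(¬r ∨ ¬p) ∧ ¬¬q ∧ ¬¬q ∧ ¬(p ∧ r)) ∨ r   [De Morgan]
⇔ ((¬r ∨ ¬p) ∧ ¬¬q ∧ ¬¬q ∧ ¬(p ∧ r)) ∨ r   [double negation]
⇔ ((¬r ∨ ¬p) ∧ q ∧ ¬¬q ∧ ¬(p ∧ r)) ∨ r   [double negation]
⇔ ((¬r ∨ ¬p) ∧ q ∧ q ∧ ¬(p ∧ r)) ∨ r   [double negation]
⇔ ((¬r ∨ ¬p) ∧ q ∧ q ∧ (¬p ∨ ¬r)) ∨ r   [De Morgan]
⇔ (¬r ∨ ¬p ∨ r) ∧ (q ∨ r) ∧ (q ∨ r) ∧ (¬p ∨ ¬r ∨ r)   [distribute ∨ over ∧]
⇔ q ∨ r   [simplify]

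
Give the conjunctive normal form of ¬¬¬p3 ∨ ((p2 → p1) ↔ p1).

¬p3 ∨ p2 ∨ p1

¬¬¬p3 ∨ ((p2 → p1) ↔ p1)
= ¬¬¬p3 ∨ (((p2 → p1) → p1) ∧ (p1 → (p2 → p1)))
= ¬¬¬p3 ∨ ((¬(p2 → p1) ∨ p1) ∧ (p1 → (p2 → p1)))
= ¬¬¬p3 ∨ ((¬(¬p2 ∨ p1) ∨ p1) ∧ (p1 → (p2 → p1)))
= ¬¬¬p3 ∨ ((¬(¬p2 ∨ p1) ∨ p1) ∧ (¬p1 ∨ (p2 → p1)))
= ¬¬¬p3 ∨ ((¬(¬p2 ∨ p1) ∨ p1) ∧ (¬p1 ∨ ¬p2 ∨ p1))
= ¬p3 ∨ ((¬(¬p2 ∨ p1) ∨ p1) ∧ (¬p1 ∨ ¬p2 ∨ p1))
= ¬p3 ∨ (((¬¬p2 ∧ ¬p1) ∨ p1) ∧ (¬p1 ∨ ¬p2 ∨ p1))
= ¬p3 ∨ (((p2 ∧ ¬p1) ∨ p1) ∧ (¬p1 ∨ ¬p2 ∨ p1))
= (¬p3 ∨ p2 ∨ p1) ∧ (¬p3 ∨ ¬p1 ∨ p1) ∧ (¬p3 ∨ ¬p1 ∨ ¬p2 ∨ p1)
= ¬p3 ∨ p2 ∨ p1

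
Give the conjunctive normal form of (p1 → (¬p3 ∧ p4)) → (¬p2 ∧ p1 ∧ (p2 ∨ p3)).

(p1 → (¬p3 ∧ p4)) → (¬p2 ∧ p1 ∧ (p2 ∨ p3))
⇔ ¬(p1 → (¬p3 ∧ p4)) ∨ (¬p2 ∧ p1 ∧ (p2 ∨ p3))   [eliminate →]
⇔ ¬(¬p1 ∨ (¬p3 ∧ p4)) ∨ (¬p2 ∧ p1 ∧ (p2 ∨ p3))   [eliminate →]
⇔ (¬¬p1 ∧ ¬(¬p3 ∧ p4)) ∨ (¬p2 ∧ p1 ∧ (p2 ∨ p3))   [De Morgan]
⇔ (p1 ∧ ¬(¬p3 ∧ p4)) ∨ (¬p2 ∧ p1 ∧ (p2 ∨ p3))   [double negation]
⇔ (p1 ∧ (¬¬p3 ∨ ¬p4)) ∨ (¬p2 ∧ p1 ∧ (p2 ∨ p3))   [De Morgan]
⇔ (p1 ∧ (p3 ∨ ¬p4)) ∨ (¬p2 ∧ p1 ∧ (p2 ∨ p3))   [double negation]
⇔ (p1 ∨ ¬p2) ∧ (p1 ∨ p1) ∧ (p1 ∨ p2 ∨ p3) ∧ (p3 ∨ ¬p4 ∨ ¬p2) ∧ (p3 ∨ ¬p4 ∨ p1) ∧ (p3 ∨ ¬p4 ∨ p2 ∨ p3)   [distribute ∨ over ∧]
⇔ p1 ∧ (p3 ∨ ¬p4 ∨ ¬p2) ∧ (p3 ∨ ¬p4 ∨ p2)   [simplify]

p1 ∧ (p3 ∨ ¬p4 ∨ ¬p2) ∧ (p3 ∨ ¬p4 ∨ p2)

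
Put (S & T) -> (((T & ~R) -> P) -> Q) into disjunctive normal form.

~S | ~T | (T & ~R & ~P) | Q

(S & T) -> (((T & ~R) -> P) -> Q)
⇔ ~(S & T) | (((T & ~R) -> P) -> Q)   [eliminate ->]
⇔ ~(S & T) | ~((T & ~R) -> P) | Q   [eliminate ->]
⇔ ~(S & T) | ~(~(T & ~R) | P) | Q   [eliminate ->]
⇔ ~S | ~T | ~(~(T & ~R) | P) | Q   [De Morgan]
⇔ ~S | ~T | (~~(T & ~R) & ~P) | Q   [De Morgan]
⇔ ~S | ~T | (T & ~R & ~P) | Q   [double negation]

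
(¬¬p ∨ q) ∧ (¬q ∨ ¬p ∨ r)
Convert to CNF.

(p ∨ q) ∧ (¬q ∨ ¬p ∨ r)

(¬¬p ∨ q) ∧ (¬q ∨ ¬p ∨ r)
≡ (p ∨ q) ∧ (¬q ∨ ¬p ∨ r)   — double negation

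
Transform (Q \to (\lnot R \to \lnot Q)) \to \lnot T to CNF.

(Q \lor \lnot T) \land (\lnot R \lor \lnot T)

(Q \to (\lnot R \to \lnot Q)) \to \lnot T
= \lnot (Q \to (\lnot R \to \lnot Q)) \lor \lnot T   — eliminate \to
= \lnot (\lnot Q \lor (\lnot R \to \lnot Q)) \lor \lnot T   — eliminate \to
= \lnot (\lnot Q \lor \lnot \lnot R \lor \lnot Q) \lor \lnot T   — eliminate \to
= (\lnot \lnot Q \land \lnot \lnot \lnot R \land \lnot \lnot Q) \lor \lnot T   — De Morgan
= (Q \land \lnot \lnot \lnot R \land \lnot \lnot Q) \lor \lnot T   — double negation
= (Q \land \lnot R \land \lnot \lnot Q) \lor \lnot T   — double negation
= (Q \land \lnot R \land Q) \lor \lnot T   — double negation
= (Q \lor \lnot T) \land (\lnot R \lor \lnot T) \land (Q \lor \lnot T)   — distribute \lor over \land
= (Q \lor \lnot T) \land (\lnot R \lor \lnot T)   — simplify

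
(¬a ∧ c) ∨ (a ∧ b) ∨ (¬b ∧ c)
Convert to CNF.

(¬a ∧ c) ∨ (a ∧ b) ∨ (¬b ∧ c)
≡ (¬a ∨ a ∨ ¬b) ∧ (¬a ∨ a ∨ c) ∧ (¬a ∨ b ∨ ¬b) ∧ (¬a ∨ b ∨ c) ∧ (c ∨ a ∨ ¬b) ∧ (c ∨ a ∨ c) ∧ (c ∨ b ∨ ¬b) ∧ (c ∨ b ∨ c)   — distribute ∨ over ∧
≡ (c ∨ a) ∧ (c ∨ b)   — simplify

(c ∨ a) ∧ (c ∨ b)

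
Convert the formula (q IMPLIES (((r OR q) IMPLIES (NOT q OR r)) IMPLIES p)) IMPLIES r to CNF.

(q OR r) AND (NOT q OR r) AND (NOT p OR r)

(q IMPLIES (((r OR q) IMPLIES (NOT q OR r)) IMPLIES p)) IMPLIES r
⇔ NOT (q IMPLIES (((r OR q) IMPLIES (NOT q OR r)) IMPLIES p)) OR r   [eliminate IMPLIES]
⇔ NOT (NOT q OR (((r OR q) IMPLIES (NOT q OR r)) IMPLIES p)) OR r   [eliminate IMPLIES]
⇔ NOT (NOT q OR NOT ((r OR q) IMPLIES (NOT q OR r)) OR p) OR r   [eliminate IMPLIES]
⇔ NOT (NOT q OR NOT (NOT (r OR q) OR NOT q OR r) OR p) OR r   [eliminate IMPLIES]
⇔ (NOT NOT q AND NOT NOT (NOT (r OR q) OR NOT q OR r) AND NOT p) OR r   [De Morgan]
⇔ (q AND NOT NOT (NOT (r OR q) OR NOT q OR r) AND NOT p) OR r   [double negation]
⇔ (q AND (NOT (r OR q) OR NOT q OR r) AND NOT p) OR r   [double negation]
⇔ (q AND ((NOT r AND NOT q) OR NOT q OR r) AND NOT p) OR r   [De Morgan]
⇔ (q OR r) AND (NOT r OR NOT q OR r OR r) AND (NOT q OR NOT q OR r OR r) AND (NOT p OR r)   [distribute OR over AND]
⇔ (q OR r) AND (NOT q OR r) AND (NOT p OR r)   [simplify]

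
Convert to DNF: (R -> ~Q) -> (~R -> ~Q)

(R -> ~Q) -> (~R -> ~Q)
⇔ ~(R -> ~Q) | (~R -> ~Q)   [eliminate ->]
⇔ ~(~R | ~Q) | (~R -> ~Q)   [eliminate ->]
⇔ ~(~R | ~Q) | ~~R | ~Q   [eliminate ->]
⇔ (~~R & ~~Q) | ~~R | ~Q   [De Morgan]
⇔ (R & ~~Q) | ~~R | ~Q   [double negation]
⇔ (R & Q) | ~~R | ~Q   [double negation]
⇔ (R & Q) | R | ~Q   [double negation]
⇔ R | ~Q   [simplify]

R | ~Q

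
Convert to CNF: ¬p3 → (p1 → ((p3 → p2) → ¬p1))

¬p3 → (p1 → ((p3 → p2) → ¬p1))
≡ ¬¬p3 ∨ (p1 → ((p3 → p2) → ¬p1))   (eliminate →)
≡ ¬¬p3 ∨ ¬p1 ∨ ((p3 → p2) → ¬p1)   (eliminate →)
≡ ¬¬p3 ∨ ¬p1 ∨ ¬(p3 → p2) ∨ ¬p1   (eliminate →)
≡ ¬¬p3 ∨ ¬p1 ∨ ¬(¬p3 ∨ p2) ∨ ¬p1   (eliminate →)
≡ p3 ∨ ¬p1 ∨ ¬(¬p3 ∨ p2) ∨ ¬p1   (double negation)
≡ p3 ∨ ¬p1 ∨ (¬¬p3 ∧ ¬p2) ∨ ¬p1   (De Morgan)
≡ p3 ∨ ¬p1 ∨ (p3 ∧ ¬p2) ∨ ¬p1   (double negation)
≡ (p3 ∨ ¬p1 ∨ p3 ∨ ¬p1) ∧ (p3 ∨ ¬p1 ∨ ¬p2 ∨ ¬p1)   (distribute ∨ over ∧)
≡ p3 ∨ ¬p1   (simplify)

p3 ∨ ¬p1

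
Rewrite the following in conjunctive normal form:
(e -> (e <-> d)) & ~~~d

(~e | d) & ~d

(e -> (e <-> d)) & ~~~d
≡ (~e | (e <-> d)) & ~~~d   (eliminate ->)
≡ (~e | ((e -> d) & (d -> e))) & ~~~d   (eliminate <->)
≡ (~e | ((~e | d) & (d -> e))) & ~~~d   (eliminate ->)
≡ (~e | ((~e | d) & (~d | e))) & ~~~d   (eliminate ->)
≡ (~e | ((~e | d) & (~d | e))) & ~d   (double negation)
≡ (~e | ~e | d) & (~e | ~d | e) & ~d   (distribute | over &)
≡ (~e | d) & ~d   (simplify)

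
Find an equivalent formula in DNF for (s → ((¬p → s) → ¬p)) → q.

(s ∧ p) ∨ q

(s → ((¬p → s) → ¬p)) → q
≡ ¬(s → ((¬p → s) → ¬p)) ∨ q   [eliminate →]
≡ ¬(¬s ∨ ((¬p → s) → ¬p)) ∨ q   [eliminate →]
≡ ¬(¬s ∨ ¬(¬p → s) ∨ ¬p) ∨ q   [eliminate →]
≡ ¬(¬s ∨ ¬(¬¬p ∨ s) ∨ ¬p) ∨ q   [eliminate →]
≡ (¬¬s ∧ ¬¬(¬¬p ∨ s) ∧ ¬¬p) ∨ q   [De Morgan]
≡ (s ∧ ¬¬(¬¬p ∨ s) ∧ ¬¬p) ∨ q   [double negation]
≡ (s ∧ (¬¬p ∨ s) ∧ ¬¬p) ∨ q   [double negation]
≡ (s ∧ (p ∨ s) ∧ ¬¬p) ∨ q   [double negation]
≡ (s ∧ (p ∨ s) ∧ p) ∨ q   [double negation]
≡ (s ∧ p ∧ p) ∨ (s ∧ s ∧ p) ∨ q   [distribute ∧ over ∨]
≡ (s ∧ p) ∨ q   [simplify]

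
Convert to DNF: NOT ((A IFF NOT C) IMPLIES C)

NOT C AND A

NOT ((A IFF NOT C) IMPLIES C)
= NOT (NOT (A IFF NOT C) OR C)
= NOT (NOT ((A IMPLIES NOT C) AND (NOT C IMPLIES A)) OR C)
= NOT (NOT ((NOT A OR NOT C) AND (NOT C IMPLIES A)) OR C)
= NOT (NOT ((NOT A OR NOT C) AND (NOT NOT C OR A)) OR C)
= NOT NOT ((NOT A OR NOT C) AND (NOT NOT C OR A)) AND NOT C
= (NOT A OR NOT C) AND (NOT NOT C OR A) AND NOT C
= (NOT A OR NOT C) AND (C OR A) AND NOT C
= (NOT A AND C AND NOT C) OR (NOT A AND A AND NOT C) OR (NOT C AND C AND NOT C) OR (NOT C AND A AND NOT C)
= NOT C AND A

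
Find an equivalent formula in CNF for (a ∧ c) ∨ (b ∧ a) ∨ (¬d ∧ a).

a ∧ (c ∨ b ∨ ¬d)

(a ∧ c) ∨ (b ∧ a) ∨ (¬d ∧ a)
⇔ (a ∨ b ∨ ¬d) ∧ (a ∨ b ∨ a) ∧ (a ∨ a ∨ ¬d) ∧ (a ∨ a ∨ a) ∧ (c ∨ b ∨ ¬d) ∧ (c ∨ b ∨ a) ∧ (c ∨ a ∨ ¬d) ∧ (c ∨ a ∨ a)   — distribute ∨ over ∧
⇔ a ∧ (c ∨ b ∨ ¬d)   — simplify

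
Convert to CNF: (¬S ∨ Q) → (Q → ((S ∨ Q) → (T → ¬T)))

¬Q ∨ ¬T

(¬S ∨ Q) → (Q → ((S ∨ Q) → (T → ¬T)))
= ¬(¬S ∨ Q) ∨ (Q → ((S ∨ Q) → (T → ¬T)))   [eliminate →]
= ¬(¬S ∨ Q) ∨ ¬Q ∨ ((S ∨ Q) → (T → ¬T))   [eliminate →]
= ¬(¬S ∨ Q) ∨ ¬Q ∨ ¬(S ∨ Q) ∨ (T → ¬T)   [eliminate →]
= ¬(¬S ∨ Q) ∨ ¬Q ∨ ¬(S ∨ Q) ∨ ¬T ∨ ¬T   [eliminate →]
= (¬¬S ∧ ¬Q) ∨ ¬Q ∨ ¬(S ∨ Q) ∨ ¬T ∨ ¬T   [De Morgan]
= (S ∧ ¬Q) ∨ ¬Q ∨ ¬(S ∨ Q) ∨ ¬T ∨ ¬T   [double negation]
= (S ∧ ¬Q) ∨ ¬Q ∨ (¬S ∧ ¬Q) ∨ ¬T ∨ ¬T   [De Morgan]
= (S ∨ ¬Q ∨ ¬S ∨ ¬T ∨ ¬T) ∧ (S ∨ ¬Q ∨ ¬Q ∨ ¬T ∨ ¬T) ∧ (¬Q ∨ ¬Q ∨ ¬S ∨ ¬T ∨ ¬T) ∧ (¬Q ∨ ¬Q ∨ ¬Q ∨ ¬T ∨ ¬T)   [distribute ∨ over ∧]
= ¬Q ∨ ¬T   [simplify]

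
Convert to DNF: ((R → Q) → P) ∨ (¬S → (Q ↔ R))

((R → Q) → P) ∨ (¬S → (Q ↔ R))
= ¬(R → Q) ∨ P ∨ (¬S → (Q ↔ R))   [eliminate →]
= ¬(¬R ∨ Q) ∨ P ∨ (¬S → (Q ↔ R))   [eliminate →]
= ¬(¬R ∨ Q) ∨ P ∨ ¬¬S ∨ (Q ↔ R)   [eliminate →]
= ¬(¬R ∨ Q) ∨ P ∨ ¬¬S ∨ ((Q → R) ∧ (R → Q))   [eliminate ↔]
= ¬(¬R ∨ Q) ∨ P ∨ ¬¬S ∨ ((¬Q ∨ R) ∧ (R → Q))   [eliminate →]
= ¬(¬R ∨ Q) ∨ P ∨ ¬¬S ∨ ((¬Q ∨ R) ∧ (¬R ∨ Q))   [eliminate →]
= (¬¬R ∧ ¬Q) ∨ P ∨ ¬¬S ∨ ((¬Q ∨ R) ∧ (¬R ∨ Q))   [De Morgan]
= (R ∧ ¬Q) ∨ P ∨ ¬¬S ∨ ((¬Q ∨ R) ∧ (¬R ∨ Q))   [double negation]
= (R ∧ ¬Q) ∨ P ∨ S ∨ ((¬Q ∨ R) ∧ (¬R ∨ Q))   [double negation]
= (R ∧ ¬Q) ∨ P ∨ S ∨ (¬Q ∧ ¬R) ∨ (¬Q ∧ Q) ∨ (R ∧ ¬R) ∨ (R ∧ Q)   [distribute ∧ over ∨]
= (R ∧ ¬Q) ∨ P ∨ S ∨ (¬Q ∧ ¬R) ∨ (R ∧ Q)   [simplify]

(R ∧ ¬Q) ∨ P ∨ S ∨ (¬Q ∧ ¬R) ∨ (R ∧ Q)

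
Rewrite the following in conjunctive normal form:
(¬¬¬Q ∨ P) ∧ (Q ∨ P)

(¬Q ∨ P) ∧ (Q ∨ P)

(¬¬¬Q ∨ P) ∧ (Q ∨ P)
≡ (¬Q ∨ P) ∧ (Q ∨ P)   [double negation]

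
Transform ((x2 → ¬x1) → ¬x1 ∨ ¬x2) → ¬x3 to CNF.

((x2 → ¬x1) → ¬x1 ∨ ¬x2) → ¬x3
≡ ¬((x2 → ¬x1) → ¬x1 ∨ ¬x2) ∨ ¬x3   — eliminate →
≡ ¬(¬(x2 → ¬x1) ∨ ¬x1 ∨ ¬x2) ∨ ¬x3   — eliminate →
≡ ¬(¬(¬x2 ∨ ¬x1) ∨ ¬x1 ∨ ¬x2) ∨ ¬x3   — eliminate →
≡ ¬¬(¬x2 ∨ ¬x1) ∧ ¬¬x1 ∧ ¬¬x2 ∨ ¬x3   — De Morgan
≡ (¬x2 ∨ ¬x1) ∧ ¬¬x1 ∧ ¬¬x2 ∨ ¬x3   — double negation
≡ (¬x2 ∨ ¬x1) ∧ x1 ∧ ¬¬x2 ∨ ¬x3   — double negation
≡ (¬x2 ∨ ¬x1) ∧ x1 ∧ x2 ∨ ¬x3   — double negation
≡ (¬x2 ∨ ¬x1 ∨ ¬x3) ∧ (x1 ∨ ¬x3) ∧ (x2 ∨ ¬x3)   — distribute ∨ over ∧

(¬x2 ∨ ¬x1 ∨ ¬x3) ∧ (x1 ∨ ¬x3) ∧ (x2 ∨ ¬x3)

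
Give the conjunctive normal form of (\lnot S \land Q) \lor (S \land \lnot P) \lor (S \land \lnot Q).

(\lnot S \lor \lnot P \lor \lnot Q) \land (Q \lor S)

(\lnot S \land Q) \lor (S \land \lnot P) \lor (S \land \lnot Q)
= (\lnot S \lor S \lor S) \land (\lnot S \lor S \lor \lnot Q) \land (\lnot S \lor \lnot P \lor S) \land (\lnot S \lor \lnot P \lor \lnot Q) \land (Q \lor S \lor S) \land (Q \lor S \lor \lnot Q) \land (Q \lor \lnot P \lor S) \land (Q \lor \lnot P \lor \lnot Q)   — distribute \lor over \land
= (\lnot S \lor \lnot P \lor \lnot Q) \land (Q \lor S)   — simplify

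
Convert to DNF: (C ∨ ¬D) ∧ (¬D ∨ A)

(C ∧ A) ∨ ¬D

(C ∨ ¬D) ∧ (¬D ∨ A)
≡ (C ∧ ¬D) ∨ (C ∧ A) ∨ (¬D ∧ ¬D) ∨ (¬D ∧ A)   (distribute ∧ over ∨)
≡ (C ∧ A) ∨ ¬D   (simplify)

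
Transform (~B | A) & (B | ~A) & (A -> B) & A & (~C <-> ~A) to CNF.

(~B | A) & (B | ~A) & (A -> B) & A & (~C <-> ~A)
≡ (~B | A) & (B | ~A) & (~A | B) & A & (~C <-> ~A)   [eliminate ->]
≡ (~B | A) & (B | ~A) & (~A | B) & A & (~C -> ~A) & (~A -> ~C)   [eliminate <->]
≡ (~B | A) & (B | ~A) & (~A | B) & A & (~~C | ~A) & (~A -> ~C)   [eliminate ->]
≡ (~B | A) & (B | ~A) & (~A | B) & A & (~~C | ~A) & (~~A | ~C)   [eliminate ->]
≡ (~B | A) & (B | ~A) & (~A | B) & A & (C | ~A) & (~~A | ~C)   [double negation]
≡ (~B | A) & (B | ~A) & (~A | B) & A & (C | ~A) & (A | ~C)   [double negation]
≡ (B | ~A) & A & (C | ~A)   [simplify]

(B | ~A) & A & (C | ~A)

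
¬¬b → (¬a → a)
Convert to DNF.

¬b ∨ a

¬¬b → (¬a → a)
⇔ ¬¬¬b ∨ (¬a → a)   — eliminate →
⇔ ¬¬¬b ∨ ¬¬a ∨ a   — eliminate →
⇔ ¬b ∨ ¬¬a ∨ a   — double negation
⇔ ¬b ∨ a ∨ a   — double negation
⇔ ¬b ∨ a   — simplify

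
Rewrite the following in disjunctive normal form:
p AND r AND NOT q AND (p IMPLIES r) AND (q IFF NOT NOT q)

p AND r AND NOT q AND (p IMPLIES r) AND (q IFF NOT NOT q)
≡ p AND r AND NOT q AND (NOT p OR r) AND (q IFF NOT NOT q)   [eliminate IMPLIES]
≡ p AND r AND NOT q AND (NOT p OR r) AND (q IMPLIES NOT NOT q) AND (NOT NOT q IMPLIES q)   [eliminate IFF]
≡ p AND r AND NOT q AND (NOT p OR r) AND (NOT q OR NOT NOT q) AND (NOT NOT q IMPLIES q)   [eliminate IMPLIES]
≡ p AND r AND NOT q AND (NOT p OR r) AND (NOT q OR NOT NOT q) AND (NOT NOT NOT q OR q)   [eliminate IMPLIES]
≡ p AND r AND NOT q AND (NOT p OR r) AND (NOT q OR q) AND (NOT NOT NOT q OR q)   [double negation]
≡ p AND r AND NOT q AND (NOT p OR r) AND (NOT q OR q) AND (NOT q OR q)   [double negation]
≡ (p AND r AND NOT q AND NOT p AND NOT q AND NOT q) OR (p AND r AND NOT q AND NOT p AND NOT q AND q) OR (p AND r AND NOT q AND NOT p AND q AND NOT q) OR (p AND r AND NOT q AND NOT p AND q AND q) OR (p AND r AND NOT q AND r AND NOT q AND NOT q) OR (p AND r AND NOT q AND r AND NOT q AND q) OR (p AND r AND NOT q AND r AND q AND NOT q) OR (p AND r AND NOT q AND r AND q AND q)   [distribute AND over OR]
≡ p AND r AND NOT q   [simplify]

p AND r AND NOT q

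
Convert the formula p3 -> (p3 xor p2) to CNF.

p3 -> (p3 xor p2)
≡ ~p3 | (p3 xor p2)   [eliminate ->]
≡ ~p3 | ((p3 | p2) & ~(p3 & p2))   [expand xor]
≡ ~p3 | ((p3 | p2) & (~p3 | ~p2))   [De Morgan]
≡ (~p3 | p3 | p2) & (~p3 | ~p3 | ~p2)   [distribute | over &]
≡ ~p3 | ~p2   [simplify]

~p3 | ~p2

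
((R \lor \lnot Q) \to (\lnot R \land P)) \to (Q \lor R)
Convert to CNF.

R \lor \lnot P \lor Q

((R \lor \lnot Q) \to (\lnot R \land P)) \to (Q \lor R)
≡ \lnot ((R \lor \lnot Q) \to (\lnot R \land P)) \lor Q \lor R   [eliminate \to]
≡ \lnot (\lnot (R \lor \lnot Q) \lor (\lnot R \land P)) \lor Q \lor R   [eliminate \to]
≡ (\lnot \lnot (R \lor \lnot Q) \land \lnot (\lnot R \land P)) \lor Q \lor R   [De Morgan]
≡ ((R \lor \lnot Q) \land \lnot (\lnot R \land P)) \lor Q \lor R   [double negation]
≡ ((R \lor \lnot Q) \land (\lnot \lnot R \lor \lnot P)) \lor Q \lor R   [De Morgan]
≡ ((R \lor \lnot Q) \land (R \lor \lnot P)) \lor Q \lor R   [double negation]
≡ (R \lor \lnot Q \lor Q \lor R) \land (R \lor \lnot P \lor Q \lor R)   [distribute \lor over \land]
≡ R \lor \lnot P \lor Q   [simplify]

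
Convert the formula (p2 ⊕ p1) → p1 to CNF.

(p2 ⊕ p1) → p1
⇔ ¬(p2 ⊕ p1) ∨ p1   — eliminate →
⇔ ¬((p2 ∨ p1) ∧ ¬(p2 ∧ p1)) ∨ p1   — expand ⊕
⇔ ¬(p2 ∨ p1) ∨ ¬¬(p2 ∧ p1) ∨ p1   — De Morgan
⇔ (¬p2 ∧ ¬p1) ∨ ¬¬(p2 ∧ p1) ∨ p1   — De Morgan
⇔ (¬p2 ∧ ¬p1) ∨ (p2 ∧ p1) ∨ p1   — double negation
⇔ (¬p2 ∨ p2 ∨ p1) ∧ (¬p2 ∨ p1 ∨ p1) ∧ (¬p1 ∨ p2 ∨ p1) ∧ (¬p1 ∨ p1 ∨ p1)   — distribute ∨ over ∧
⇔ ¬p2 ∨ p1   — simplify

¬p2 ∨ p1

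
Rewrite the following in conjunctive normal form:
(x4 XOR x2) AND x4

(x4 XOR x2) AND x4
⇔ (x4 OR x2) AND NOT (x4 AND x2) AND x4   [expand XOR]
⇔ (x4 OR x2) AND (NOT x4 OR NOT x2) AND x4   [De Morgan]
⇔ (NOT x4 OR NOT x2) AND x4   [simplify]

(NOT x4 OR NOT x2) AND x4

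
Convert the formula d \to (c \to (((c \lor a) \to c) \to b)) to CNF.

\lnot d \lor \lnot c \lor b

d \to (c \to (((c \lor a) \to c) \to b))
⇔ \lnot d \lor (c \to (((c \lor a) \to c) \to b))   (eliminate \to)
⇔ \lnot d \lor \lnot c \lor (((c \lor a) \to c) \to b)   (eliminate \to)
⇔ \lnot d \lor \lnot c \lor \lnot ((c \lor a) \to c) \lor b   (eliminate \to)
⇔ \lnot d \lor \lnot c \lor \lnot (\lnot (c \lor a) \lor c) \lor b   (eliminate \to)
⇔ \lnot d \lor \lnot c \lor (\lnot \lnot (c \lor a) \land \lnot c) \lor b   (De Morgan)
⇔ \lnot d \lor \lnot c \lor ((c \lor a) \land \lnot c) \lor b   (double negation)
⇔ (\lnot d \lor \lnot c \lor c \lor a \lor b) \land (\lnot d \lor \lnot c \lor \lnot c \lor b)   (distribute \lor over \land)
⇔ \lnot d \lor \lnot c \lor b   (simplify)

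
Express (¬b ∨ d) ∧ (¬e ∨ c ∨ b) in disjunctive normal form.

(¬b ∨ d) ∧ (¬e ∨ c ∨ b)
≡ (¬b ∧ ¬e) ∨ (¬b ∧ c) ∨ (¬b ∧ b) ∨ (d ∧ ¬e) ∨ (d ∧ c) ∨ (d ∧ b)   [distribute ∧ over ∨]
≡ (¬b ∧ ¬e) ∨ (¬b ∧ c) ∨ (d ∧ ¬e) ∨ (d ∧ c) ∨ (d ∧ b)   [simplify]

(¬b ∧ ¬e) ∨ (¬b ∧ c) ∨ (d ∧ ¬e) ∨ (d ∧ c) ∨ (d ∧ b)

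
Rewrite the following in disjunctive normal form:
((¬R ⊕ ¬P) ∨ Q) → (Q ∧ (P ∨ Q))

(R ∧ P ∧ ¬Q) ∨ (¬P ∧ ¬R ∧ ¬Q) ∨ Q

((¬R ⊕ ¬P) ∨ Q) → (Q ∧ (P ∨ Q))
⇔ ¬((¬R ⊕ ¬P) ∨ Q) ∨ (Q ∧ (P ∨ Q))   [eliminate →]
⇔ ¬((¬R ∧ ¬¬P) ∨ (¬¬R ∧ ¬P) ∨ Q) ∨ (Q ∧ (P ∨ Q))   [expand ⊕]
⇔ (¬(¬R ∧ ¬¬P) ∧ ¬(¬¬R ∧ ¬P) ∧ ¬Q) ∨ (Q ∧ (P ∨ Q))   [De Morgan]
⇔ ((¬¬R ∨ ¬¬¬P) ∧ ¬(¬¬R ∧ ¬P) ∧ ¬Q) ∨ (Q ∧ (P ∨ Q))   [De Morgan]
⇔ ((R ∨ ¬¬¬P) ∧ ¬(¬¬R ∧ ¬P) ∧ ¬Q) ∨ (Q ∧ (P ∨ Q))   [double negation]
⇔ ((R ∨ ¬P) ∧ ¬(¬¬R ∧ ¬P) ∧ ¬Q) ∨ (Q ∧ (P ∨ Q))   [double negation]
⇔ ((R ∨ ¬P) ∧ (¬¬¬R ∨ ¬¬P) ∧ ¬Q) ∨ (Q ∧ (P ∨ Q))   [De Morgan]
⇔ ((R ∨ ¬P) ∧ (¬R ∨ ¬¬P) ∧ ¬Q) ∨ (Q ∧ (P ∨ Q))   [double negation]
⇔ ((R ∨ ¬P) ∧ (¬R ∨ P) ∧ ¬Q) ∨ (Q ∧ (P ∨ Q))   [double negation]
⇔ (R ∧ ¬R ∧ ¬Q) ∨ (R ∧ P ∧ ¬Q) ∨ (¬P ∧ ¬R ∧ ¬Q) ∨ (¬P ∧ P ∧ ¬Q) ∨ (Q ∧ P) ∨ (Q ∧ Q)   [distribute ∧ over ∨]
⇔ (R ∧ P ∧ ¬Q) ∨ (¬P ∧ ¬R ∧ ¬Q) ∨ Q   [simplify]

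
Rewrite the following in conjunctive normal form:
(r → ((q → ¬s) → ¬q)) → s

(r → ((q → ¬s) → ¬q)) → s
= ¬(r → ((q → ¬s) → ¬q)) ∨ s   — eliminate →
= ¬(¬r ∨ ((q → ¬s) → ¬q)) ∨ s   — eliminate →
= ¬(¬r ∨ ¬(q → ¬s) ∨ ¬q) ∨ s   — eliminate →
= ¬(¬r ∨ ¬(¬q ∨ ¬s) ∨ ¬q) ∨ s   — eliminate →
= (¬¬r ∧ ¬¬(¬q ∨ ¬s) ∧ ¬¬q) ∨ s   — De Morgan
= (r ∧ ¬¬(¬q ∨ ¬s) ∧ ¬¬q) ∨ s   — double negation
= (r ∧ (¬q ∨ ¬s) ∧ ¬¬q) ∨ s   — double negation
= (r ∧ (¬q ∨ ¬s) ∧ q) ∨ s   — double negation
= (r ∨ s) ∧ (¬q ∨ ¬s ∨ s) ∧ (q ∨ s)   — distribute ∨ over ∧
= (r ∨ s) ∧ (q ∨ s)   — simplify

(r ∨ s) ∧ (q ∨ s)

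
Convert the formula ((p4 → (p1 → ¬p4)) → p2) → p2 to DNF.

((p4 → (p1 → ¬p4)) → p2) → p2
≡ ¬((p4 → (p1 → ¬p4)) → p2) ∨ p2   (eliminate →)
≡ ¬(¬(p4 → (p1 → ¬p4)) ∨ p2) ∨ p2   (eliminate →)
≡ ¬(¬(¬p4 ∨ (p1 → ¬p4)) ∨ p2) ∨ p2   (eliminate →)
≡ ¬(¬(¬p4 ∨ ¬p1 ∨ ¬p4) ∨ p2) ∨ p2   (eliminate →)
≡ (¬¬(¬p4 ∨ ¬p1 ∨ ¬p4) ∧ ¬p2) ∨ p2   (De Morgan)
≡ ((¬p4 ∨ ¬p1 ∨ ¬p4) ∧ ¬p2) ∨ p2   (double negation)
≡ (¬p4 ∧ ¬p2) ∨ (¬p1 ∧ ¬p2) ∨ (¬p4 ∧ ¬p2) ∨ p2   (distribute ∧ over ∨)
≡ (¬p4 ∧ ¬p2) ∨ (¬p1 ∧ ¬p2) ∨ p2   (simplify)

(¬p4 ∧ ¬p2) ∨ (¬p1 ∧ ¬p2) ∨ p2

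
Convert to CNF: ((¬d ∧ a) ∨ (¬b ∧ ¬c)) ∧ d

((¬d ∧ a) ∨ (¬b ∧ ¬c)) ∧ d
⇔ (¬d ∨ ¬b) ∧ (¬d ∨ ¬c) ∧ (a ∨ ¬b) ∧ (a ∨ ¬c) ∧ d   — distribute ∨ over ∧

(¬d ∨ ¬b) ∧ (¬d ∨ ¬c) ∧ (a ∨ ¬b) ∧ (a ∨ ¬c) ∧ d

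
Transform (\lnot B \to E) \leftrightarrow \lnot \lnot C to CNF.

(\lnot B \lor C) \land (\lnot E \lor C) \land (\lnot C \lor B \lor E)

(\lnot B \to E) \leftrightarrow \lnot \lnot C
⇔ ((\lnot B \to E) \to \lnot \lnot C) \land (\lnot \lnot C \to (\lnot B \to E))   (eliminate \leftrightarrow)
⇔ (\lnot (\lnot B \to E) \lor \lnot \lnot C) \land (\lnot \lnot C \to (\lnot B \to E))   (eliminate \to)
⇔ (\lnot (\lnot \lnot B \lor E) \lor \lnot \lnot C) \land (\lnot \lnot C \to (\lnot B \to E))   (eliminate \to)
⇔ (\lnot (\lnot \lnot B \lor E) \lor \lnot \lnot C) \land (\lnot \lnot \lnot C \lor (\lnot B \to E))   (eliminate \to)
⇔ (\lnot (\lnot \lnot B \lor E) \lor \lnot \lnot C) \land (\lnot \lnot \lnot C \lor \lnot \lnot B \lor E)   (eliminate \to)
⇔ ((\lnot \lnot \lnot B \land \lnot E) \lor \lnot \lnot C) \land (\lnot \lnot \lnot C \lor \lnot \lnot B \lor E)   (De Morgan)
⇔ ((\lnot B \land \lnot E) \lor \lnot \lnot C) \land (\lnot \lnot \lnot C \lor \lnot \lnot B \lor E)   (double negation)
⇔ ((\lnot B \land \lnot E) \lor C) \land (\lnot \lnot \lnot C \lor \lnot \lnot B \lor E)   (double negation)
⇔ ((\lnot B \land \lnot E) \lor C) \land (\lnot C \lor \lnot \lnot B \lor E)   (double negation)
⇔ ((\lnot B \land \lnot E) \lor C) \land (\lnot C \lor B \lor E)   (double negation)
⇔ (\lnot B \lor C) \land (\lnot E \lor C) \land (\lnot C \lor B \lor E)   (distribute \lor over \land)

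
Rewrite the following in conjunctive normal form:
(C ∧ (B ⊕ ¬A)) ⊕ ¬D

(C ∧ (B ⊕ ¬A)) ⊕ ¬D
≡ ((C ∧ (B ⊕ ¬A)) ∨ ¬D) ∧ ¬(C ∧ (B ⊕ ¬A) ∧ ¬D)   [expand ⊕]
≡ ((C ∧ (B ∨ ¬A) ∧ ¬(B ∧ ¬A)) ∨ ¬D) ∧ ¬(C ∧ (B ⊕ ¬A) ∧ ¬D)   [expand ⊕]
≡ ((C ∧ (B ∨ ¬A) ∧ ¬(B ∧ ¬A)) ∨ ¬D) ∧ ¬(C ∧ (B ∨ ¬A) ∧ ¬(B ∧ ¬A) ∧ ¬D)   [expand ⊕]
≡ ((C ∧ (B ∨ ¬A) ∧ (¬B ∨ ¬¬A)) ∨ ¬D) ∧ ¬(C ∧ (B ∨ ¬A) ∧ ¬(B ∧ ¬A) ∧ ¬D)   [De Morgan]
≡ ((C ∧ (B ∨ ¬A) ∧ (¬B ∨ A)) ∨ ¬D) ∧ ¬(C ∧ (B ∨ ¬A) ∧ ¬(B ∧ ¬A) ∧ ¬D)   [double negation]
≡ ((C ∧ (B ∨ ¬A) ∧ (¬B ∨ A)) ∨ ¬D) ∧ (¬C ∨ ¬(B ∨ ¬A) ∨ ¬¬(B ∧ ¬A) ∨ ¬¬D)   [De Morgan]
≡ ((C ∧ (B ∨ ¬A) ∧ (¬B ∨ A)) ∨ ¬D) ∧ (¬C ∨ (¬B ∧ ¬¬A) ∨ ¬¬(B ∧ ¬A) ∨ ¬¬D)   [De Morgan]
≡ ((C ∧ (B ∨ ¬A) ∧ (¬B ∨ A)) ∨ ¬D) ∧ (¬C ∨ (¬B ∧ A) ∨ ¬¬(B ∧ ¬A) ∨ ¬¬D)   [double negation]
≡ ((C ∧ (B ∨ ¬A) ∧ (¬B ∨ A)) ∨ ¬D) ∧ (¬C ∨ (¬B ∧ A) ∨ (B ∧ ¬A) ∨ ¬¬D)   [double negation]
≡ ((C ∧ (B ∨ ¬A) ∧ (¬B ∨ A)) ∨ ¬D) ∧ (¬C ∨ (¬B ∧ A) ∨ (B ∧ ¬A) ∨ D)   [double negation]
≡ (C ∨ ¬D) ∧ (B ∨ ¬A ∨ ¬D) ∧ (¬B ∨ A ∨ ¬D) ∧ (¬C ∨ ¬B ∨ B ∨ D) ∧ (¬C ∨ ¬B ∨ ¬A ∨ D) ∧ (¬C ∨ A ∨ B ∨ D) ∧ (¬C ∨ A ∨ ¬A ∨ D)   [distribute ∨ over ∧]
≡ (C ∨ ¬D) ∧ (B ∨ ¬A ∨ ¬D) ∧ (¬B ∨ A ∨ ¬D) ∧ (¬C ∨ ¬B ∨ ¬A ∨ D) ∧ (¬C ∨ A ∨ B ∨ D)   [simplify]

(C ∨ ¬D) ∧ (B ∨ ¬A ∨ ¬D) ∧ (¬B ∨ A ∨ ¬D) ∧ (¬C ∨ ¬B ∨ ¬A ∨ D) ∧ (¬C ∨ A ∨ B ∨ D)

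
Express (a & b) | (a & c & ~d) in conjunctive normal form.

(a & b) | (a & c & ~d)
≡ (a | a) & (a | c) & (a | ~d) & (b | a) & (b | c) & (b | ~d)   [distribute | over &]
≡ a & (b | c) & (b | ~d)   [simplify]

a & (b | c) & (b | ~d)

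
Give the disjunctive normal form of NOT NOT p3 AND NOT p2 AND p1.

NOT NOT p3 AND NOT p2 AND p1
⇔ p3 AND NOT p2 AND p1   [double negation]

p3 AND NOT p2 AND p1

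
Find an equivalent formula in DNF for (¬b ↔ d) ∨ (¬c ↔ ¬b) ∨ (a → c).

(b ∧ ¬d) ∨ (d ∧ ¬b) ∨ (¬b ∧ ¬c) ∨ ¬a ∨ c

(¬b ↔ d) ∨ (¬c ↔ ¬b) ∨ (a → c)
≡ ((¬b → d) ∧ (d → ¬b)) ∨ (¬c ↔ ¬b) ∨ (a → c)
≡ ((¬¬b ∨ d) ∧ (d → ¬b)) ∨ (¬c ↔ ¬b) ∨ (a → c)
≡ ((¬¬b ∨ d) ∧ (¬d ∨ ¬b)) ∨ (¬c ↔ ¬b) ∨ (a → c)
≡ ((¬¬b ∨ d) ∧ (¬d ∨ ¬b)) ∨ ((¬c → ¬b) ∧ (¬b → ¬c)) ∨ (a → c)
≡ ((¬¬b ∨ d) ∧ (¬d ∨ ¬b)) ∨ ((¬¬c ∨ ¬b) ∧ (¬b → ¬c)) ∨ (a → c)
≡ ((¬¬b ∨ d) ∧ (¬d ∨ ¬b)) ∨ ((¬¬c ∨ ¬b) ∧ (¬¬b ∨ ¬c)) ∨ (a → c)
≡ ((¬¬b ∨ d) ∧ (¬d ∨ ¬b)) ∨ ((¬¬c ∨ ¬b) ∧ (¬¬b ∨ ¬c)) ∨ ¬a ∨ c
≡ ((b ∨ d) ∧ (¬d ∨ ¬b)) ∨ ((¬¬c ∨ ¬b) ∧ (¬¬b ∨ ¬c)) ∨ ¬a ∨ c
≡ ((b ∨ d) ∧ (¬d ∨ ¬b)) ∨ ((c ∨ ¬b) ∧ (¬¬b ∨ ¬c)) ∨ ¬a ∨ c
≡ ((b ∨ d) ∧ (¬d ∨ ¬b)) ∨ ((c ∨ ¬b) ∧ (b ∨ ¬c)) ∨ ¬a ∨ c
≡ (b ∧ ¬d) ∨ (b ∧ ¬b) ∨ (d ∧ ¬d) ∨ (d ∧ ¬b) ∨ (c ∧ b) ∨ (c ∧ ¬c) ∨ (¬b ∧ b) ∨ (¬b ∧ ¬c) ∨ ¬a ∨ c
≡ (b ∧ ¬d) ∨ (d ∧ ¬b) ∨ (¬b ∧ ¬c) ∨ ¬a ∨ c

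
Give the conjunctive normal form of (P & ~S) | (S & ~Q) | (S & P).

(P | S) & (P | ~Q)

(P & ~S) | (S & ~Q) | (S & P)
≡ (P | S | S) & (P | S | P) & (P | ~Q | S) & (P | ~Q | P) & (~S | S | S) & (~S | S | P) & (~S | ~Q | S) & (~S | ~Q | P)   [distribute | over &]
≡ (P | S) & (P | ~Q)   [simplify]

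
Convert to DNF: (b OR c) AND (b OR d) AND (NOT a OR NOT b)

(b AND NOT a) OR (c AND d AND NOT a) OR (c AND d AND NOT b)

(b OR c) AND (b OR d) AND (NOT a OR NOT b)
≡ (b AND b AND NOT a) OR (b AND b AND NOT b) OR (b AND d AND NOT a) OR (b AND d AND NOT b) OR (c AND b AND NOT a) OR (c AND b AND NOT b) OR (c AND d AND NOT a) OR (c AND d AND NOT b)   [distribute AND over OR]
≡ (b AND NOT a) OR (c AND d AND NOT a) OR (c AND d AND NOT b)   [simplify]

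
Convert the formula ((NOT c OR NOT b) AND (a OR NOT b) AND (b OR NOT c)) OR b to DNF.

((NOT c OR NOT b) AND (a OR NOT b) AND (b OR NOT c)) OR b
= (NOT c AND a AND b) OR (NOT c AND a AND NOT c) OR (NOT c AND NOT b AND b) OR (NOT c AND NOT b AND NOT c) OR (NOT b AND a AND b) OR (NOT b AND a AND NOT c) OR (NOT b AND NOT b AND b) OR (NOT b AND NOT b AND NOT c) OR b   [distribute AND over OR]
= (NOT c AND a) OR (NOT c AND NOT b) OR b   [simplify]

(NOT c AND a) OR (NOT c AND NOT b) OR b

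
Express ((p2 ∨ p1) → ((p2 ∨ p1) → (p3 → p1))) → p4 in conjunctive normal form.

((p2 ∨ p1) → ((p2 ∨ p1) → (p3 → p1))) → p4
= ¬((p2 ∨ p1) → ((p2 ∨ p1) → (p3 → p1))) ∨ p4   [eliminate →]
= ¬(¬(p2 ∨ p1) ∨ ((p2 ∨ p1) → (p3 → p1))) ∨ p4   [eliminate →]
= ¬(¬(p2 ∨ p1) ∨ ¬(p2 ∨ p1) ∨ (p3 → p1)) ∨ p4   [eliminate →]
= ¬(¬(p2 ∨ p1) ∨ ¬(p2 ∨ p1) ∨ ¬p3 ∨ p1) ∨ p4   [eliminate →]
= (¬¬(p2 ∨ p1) ∧ ¬¬(p2 ∨ p1) ∧ ¬¬p3 ∧ ¬p1) ∨ p4   [De Morgan]
= ((p2 ∨ p1) ∧ ¬¬(p2 ∨ p1) ∧ ¬¬p3 ∧ ¬p1) ∨ p4   [double negation]
= ((p2 ∨ p1) ∧ (p2 ∨ p1) ∧ ¬¬p3 ∧ ¬p1) ∨ p4   [double negation]
= ((p2 ∨ p1) ∧ (p2 ∨ p1) ∧ p3 ∧ ¬p1) ∨ p4   [double negation]
= (p2 ∨ p1 ∨ p4) ∧ (p2 ∨ p1 ∨ p4) ∧ (p3 ∨ p4) ∧ (¬p1 ∨ p4)   [distribute ∨ over ∧]
= (p2 ∨ p1 ∨ p4) ∧ (p3 ∨ p4) ∧ (¬p1 ∨ p4)   [simplify]

(p2 ∨ p1 ∨ p4) ∧ (p3 ∨ p4) ∧ (¬p1 ∨ p4)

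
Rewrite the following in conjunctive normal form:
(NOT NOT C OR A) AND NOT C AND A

(NOT NOT C OR A) AND NOT C AND A
≡ (C OR A) AND NOT C AND A   — double negation
≡ NOT C AND A   — simplify

NOT C AND A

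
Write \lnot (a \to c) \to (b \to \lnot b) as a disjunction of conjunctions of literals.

\lnot (a \to c) \to (b \to \lnot b)
≡ \lnot \lnot (a \to c) \lor (b \to \lnot b)   — eliminate \to
≡ \lnot \lnot (\lnot a \lor c) \lor (b \to \lnot b)   — eliminate \to
≡ \lnot \lnot (\lnot a \lor c) \lor \lnot b \lor \lnot b   — eliminate \to
≡ \lnot a \lor c \lor \lnot b \lor \lnot b   — double negation
≡ \lnot a \lor c \lor \lnot b   — simplify

\lnot a \lor c \lor \lnot b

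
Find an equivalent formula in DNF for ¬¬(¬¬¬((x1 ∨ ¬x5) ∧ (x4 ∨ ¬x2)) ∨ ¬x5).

¬¬(¬¬¬((x1 ∨ ¬x5) ∧ (x4 ∨ ¬x2)) ∨ ¬x5)
≡ ¬¬¬((x1 ∨ ¬x5) ∧ (x4 ∨ ¬x2)) ∨ ¬x5   (double negation)
≡ ¬((x1 ∨ ¬x5) ∧ (x4 ∨ ¬x2)) ∨ ¬x5   (double negation)
≡ ¬(x1 ∨ ¬x5) ∨ ¬(x4 ∨ ¬x2) ∨ ¬x5   (De Morgan)
≡ (¬x1 ∧ ¬¬x5) ∨ ¬(x4 ∨ ¬x2) ∨ ¬x5   (De Morgan)
≡ (¬x1 ∧ x5) ∨ ¬(x4 ∨ ¬x2) ∨ ¬x5   (double negation)
≡ (¬x1 ∧ x5) ∨ (¬x4 ∧ ¬¬x2) ∨ ¬x5   (De Morgan)
≡ (¬x1 ∧ x5) ∨ (¬x4 ∧ x2) ∨ ¬x5   (double negation)

(¬x1 ∧ x5) ∨ (¬x4 ∧ x2) ∨ ¬x5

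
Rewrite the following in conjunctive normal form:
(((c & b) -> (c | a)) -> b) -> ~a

~b | ~a

(((c & b) -> (c | a)) -> b) -> ~a
≡ ~(((c & b) -> (c | a)) -> b) | ~a   [eliminate ->]
≡ ~(~((c & b) -> (c | a)) | b) | ~a   [eliminate ->]
≡ ~(~(~(c & b) | c | a) | b) | ~a   [eliminate ->]
≡ (~~(~(c & b) | c | a) & ~b) | ~a   [De Morgan]
≡ ((~(c & b) | c | a) & ~b) | ~a   [double negation]
≡ ((~c | ~b | c | a) & ~b) | ~a   [De Morgan]
≡ (~c | ~b | c | a | ~a) & (~b | ~a)   [distribute | over &]
≡ ~b | ~a   [simplify]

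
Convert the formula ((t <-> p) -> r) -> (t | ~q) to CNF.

((t <-> p) -> r) -> (t | ~q)
≡ ~((t <-> p) -> r) | t | ~q   (eliminate ->)
≡ ~(~(t <-> p) | r) | t | ~q   (eliminate ->)
≡ ~(~((t -> p) & (p -> t)) | r) | t | ~q   (eliminate <->)
≡ ~(~((~t | p) & (p -> t)) | r) | t | ~q   (eliminate ->)
≡ ~(~((~t | p) & (~p | t)) | r) | t | ~q   (eliminate ->)
≡ (~~((~t | p) & (~p | t)) & ~r) | t | ~q   (De Morgan)
≡ ((~t | p) & (~p | t) & ~r) | t | ~q   (double negation)
≡ (~t | p | t | ~q) & (~p | t | t | ~q) & (~r | t | ~q)   (distribute | over &)
≡ (~p | t | ~q) & (~r | t | ~q)   (simplify)

(~p | t | ~q) & (~r | t | ~q)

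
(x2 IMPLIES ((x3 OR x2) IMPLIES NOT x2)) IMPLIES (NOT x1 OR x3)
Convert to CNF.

x2 OR NOT x1 OR x3

(x2 IMPLIES ((x3 OR x2) IMPLIES NOT x2)) IMPLIES (NOT x1 OR x3)
⇔ NOT (x2 IMPLIES ((x3 OR x2) IMPLIES NOT x2)) OR NOT x1 OR x3   (eliminate IMPLIES)
⇔ NOT (NOT x2 OR ((x3 OR x2) IMPLIES NOT x2)) OR NOT x1 OR x3   (eliminate IMPLIES)
⇔ NOT (NOT x2 OR NOT (x3 OR x2) OR NOT x2) OR NOT x1 OR x3   (eliminate IMPLIES)
⇔ (NOT NOT x2 AND NOT NOT (x3 OR x2) AND NOT NOT x2) OR NOT x1 OR x3   (De Morgan)
⇔ (x2 AND NOT NOT (x3 OR x2) AND NOT NOT x2) OR NOT x1 OR x3   (double negation)
⇔ (x2 AND (x3 OR x2) AND NOT NOT x2) OR NOT x1 OR x3   (double negation)
⇔ (x2 AND (x3 OR x2) AND x2) OR NOT x1 OR x3   (double negation)
⇔ (x2 OR NOT x1 OR x3) AND (x3 OR x2 OR NOT x1 OR x3) AND (x2 OR NOT x1 OR x3)   (distribute OR over AND)
⇔ x2 OR NOT x1 OR x3   (simplify)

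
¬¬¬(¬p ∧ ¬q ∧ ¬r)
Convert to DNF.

p ∨ q ∨ r

¬¬¬(¬p ∧ ¬q ∧ ¬r)
⇔ ¬(¬p ∧ ¬q ∧ ¬r)   — double negation
⇔ ¬¬p ∨ ¬¬q ∨ ¬¬r   — De Morgan
⇔ p ∨ ¬¬q ∨ ¬¬r   — double negation
⇔ p ∨ q ∨ ¬¬r   — double negation
⇔ p ∨ q ∨ r   — double negation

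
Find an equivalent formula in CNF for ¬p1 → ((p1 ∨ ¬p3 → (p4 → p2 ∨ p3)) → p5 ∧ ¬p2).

(p1 ∨ ¬p3 ∨ p5) ∧ (p1 ∨ p4 ∨ p5) ∧ (p1 ∨ ¬p2)

¬p1 → ((p1 ∨ ¬p3 → (p4 → p2 ∨ p3)) → p5 ∧ ¬p2)
≡ ¬¬p1 ∨ ((p1 ∨ ¬p3 → (p4 → p2 ∨ p3)) → p5 ∧ ¬p2)   — eliminate →
≡ ¬¬p1 ∨ ¬(p1 ∨ ¬p3 → (p4 → p2 ∨ p3)) ∨ p5 ∧ ¬p2   — eliminate →
≡ ¬¬p1 ∨ ¬(¬(p1 ∨ ¬p3) ∨ (p4 → p2 ∨ p3)) ∨ p5 ∧ ¬p2   — eliminate →
≡ ¬¬p1 ∨ ¬(¬(p1 ∨ ¬p3) ∨ ¬p4 ∨ p2 ∨ p3) ∨ p5 ∧ ¬p2   — eliminate →
≡ p1 ∨ ¬(¬(p1 ∨ ¬p3) ∨ ¬p4 ∨ p2 ∨ p3) ∨ p5 ∧ ¬p2   — double negation
≡ p1 ∨ ¬¬(p1 ∨ ¬p3) ∧ ¬¬p4 ∧ ¬p2 ∧ ¬p3 ∨ p5 ∧ ¬p2   — De Morgan
≡ p1 ∨ (p1 ∨ ¬p3) ∧ ¬¬p4 ∧ ¬p2 ∧ ¬p3 ∨ p5 ∧ ¬p2   — double negation
≡ p1 ∨ (p1 ∨ ¬p3) ∧ p4 ∧ ¬p2 ∧ ¬p3 ∨ p5 ∧ ¬p2   — double negation
≡ (p1 ∨ p1 ∨ ¬p3 ∨ p5) ∧ (p1 ∨ p1 ∨ ¬p3 ∨ ¬p2) ∧ (p1 ∨ p4 ∨ p5) ∧ (p1 ∨ p4 ∨ ¬p2) ∧ (p1 ∨ ¬p2 ∨ p5) ∧ (p1 ∨ ¬p2 ∨ ¬p2) ∧ (p1 ∨ ¬p3 ∨ p5) ∧ (p1 ∨ ¬p3 ∨ ¬p2)   — distribute ∨ over ∧
≡ (p1 ∨ ¬p3 ∨ p5) ∧ (p1 ∨ p4 ∨ p5) ∧ (p1 ∨ ¬p2)   — simplify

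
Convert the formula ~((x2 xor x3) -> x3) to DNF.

x2 & ~x3

~((x2 xor x3) -> x3)
⇔ ~(~(x2 xor x3) | x3)   [eliminate ->]
⇔ ~(~((x2 & ~x3) | (~x2 & x3)) | x3)   [expand xor]
⇔ ~~((x2 & ~x3) | (~x2 & x3)) & ~x3   [De Morgan]
⇔ ((x2 & ~x3) | (~x2 & x3)) & ~x3   [double negation]
⇔ (x2 & ~x3 & ~x3) | (~x2 & x3 & ~x3)   [distribute & over |]
⇔ x2 & ~x3   [simplify]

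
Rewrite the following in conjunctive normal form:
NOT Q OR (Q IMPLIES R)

NOT Q OR (Q IMPLIES R)
≡ NOT Q OR NOT Q OR R   [eliminate IMPLIES]
≡ NOT Q OR R   [simplify]

NOT Q OR R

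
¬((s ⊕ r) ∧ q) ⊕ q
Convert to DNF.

¬q ∨ s ∧ ¬r ∧ q ∨ ¬s ∧ r ∧ q

¬((s ⊕ r) ∧ q) ⊕ q
= ¬((s ⊕ r) ∧ q) ∧ ¬q ∨ ¬¬((s ⊕ r) ∧ q) ∧ q   — expand ⊕
= ¬((s ∧ ¬r ∨ ¬s ∧ r) ∧ q) ∧ ¬q ∨ ¬¬((s ⊕ r) ∧ q) ∧ q   — expand ⊕
= ¬((s ∧ ¬r ∨ ¬s ∧ r) ∧ q) ∧ ¬q ∨ ¬¬((s ∧ ¬r ∨ ¬s ∧ r) ∧ q) ∧ q   — expand ⊕
= (¬(s ∧ ¬r ∨ ¬s ∧ r) ∨ ¬q) ∧ ¬q ∨ ¬¬((s ∧ ¬r ∨ ¬s ∧ r) ∧ q) ∧ q   — De Morgan
= (¬(s ∧ ¬r) ∧ ¬(¬s ∧ r) ∨ ¬q) ∧ ¬q ∨ ¬¬((s ∧ ¬r ∨ ¬s ∧ r) ∧ q) ∧ q   — De Morgan
= ((¬s ∨ ¬¬r) ∧ ¬(¬s ∧ r) ∨ ¬q) ∧ ¬q ∨ ¬¬((s ∧ ¬r ∨ ¬s ∧ r) ∧ q) ∧ q   — De Morgan
= ((¬s ∨ r) ∧ ¬(¬s ∧ r) ∨ ¬q) ∧ ¬q ∨ ¬¬((s ∧ ¬r ∨ ¬s ∧ r) ∧ q) ∧ q   — double negation
= ((¬s ∨ r) ∧ (¬¬s ∨ ¬r) ∨ ¬q) ∧ ¬q ∨ ¬¬((s ∧ ¬r ∨ ¬s ∧ r) ∧ q) ∧ q   — De Morgan
= ((¬s ∨ r) ∧ (s ∨ ¬r) ∨ ¬q) ∧ ¬q ∨ ¬¬((s ∧ ¬r ∨ ¬s ∧ r) ∧ q) ∧ q   — double negation
= ((¬s ∨ r) ∧ (s ∨ ¬r) ∨ ¬q) ∧ ¬q ∨ (s ∧ ¬r ∨ ¬s ∧ r) ∧ q ∧ q   — double negation
= ¬s ∧ s ∧ ¬q ∨ ¬s ∧ ¬r ∧ ¬q ∨ r ∧ s ∧ ¬q ∨ r ∧ ¬r ∧ ¬q ∨ ¬q ∧ ¬q ∨ s ∧ ¬r ∧ q ∧ q ∨ ¬s ∧ r ∧ q ∧ q   — distribute ∧ over ∨
= ¬q ∨ s ∧ ¬r ∧ q ∨ ¬s ∧ r ∧ q   — simplify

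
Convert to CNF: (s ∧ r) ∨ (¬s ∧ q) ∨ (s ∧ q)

(s ∧ r) ∨ (¬s ∧ q) ∨ (s ∧ q)
≡ (s ∨ ¬s ∨ s) ∧ (s ∨ ¬s ∨ q) ∧ (s ∨ q ∨ s) ∧ (s ∨ q ∨ q) ∧ (r ∨ ¬s ∨ s) ∧ (r ∨ ¬s ∨ q) ∧ (r ∨ q ∨ s) ∧ (r ∨ q ∨ q)   [distribute ∨ over ∧]
≡ (s ∨ q) ∧ (r ∨ q)   [simplify]

(s ∨ q) ∧ (r ∨ q)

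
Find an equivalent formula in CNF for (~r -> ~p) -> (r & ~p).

(~r | ~p) & (p | r)

(~r -> ~p) -> (r & ~p)
= ~(~r -> ~p) | (r & ~p)   — eliminate ->
= ~(~~r | ~p) | (r & ~p)   — eliminate ->
= (~~~r & ~~p) | (r & ~p)   — De Morgan
= (~r & ~~p) | (r & ~p)   — double negation
= (~r & p) | (r & ~p)   — double negation
= (~r | r) & (~r | ~p) & (p | r) & (p | ~p)   — distribute | over &
= (~r | ~p) & (p | r)   — simplify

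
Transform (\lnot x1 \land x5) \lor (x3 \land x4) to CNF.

(\lnot x1 \land x5) \lor (x3 \land x4)
= (\lnot x1 \lor x3) \land (\lnot x1 \lor x4) \land (x5 \lor x3) \land (x5 \lor x4)   — distribute \lor over \land

(\lnot x1 \lor x3) \land (\lnot x1 \lor x4) \land (x5 \lor x3) \land (x5 \lor x4)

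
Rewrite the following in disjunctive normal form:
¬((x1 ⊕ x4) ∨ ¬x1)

¬((x1 ⊕ x4) ∨ ¬x1)
≡ ¬((x1 ∧ ¬x4) ∨ (¬x1 ∧ x4) ∨ ¬x1)   [expand ⊕]
≡ ¬(x1 ∧ ¬x4) ∧ ¬(¬x1 ∧ x4) ∧ ¬¬x1   [De Morgan]
≡ (¬x1 ∨ ¬¬x4) ∧ ¬(¬x1 ∧ x4) ∧ ¬¬x1   [De Morgan]
≡ (¬x1 ∨ x4) ∧ ¬(¬x1 ∧ x4) ∧ ¬¬x1   [double negation]
≡ (¬x1 ∨ x4) ∧ (¬¬x1 ∨ ¬x4) ∧ ¬¬x1   [De Morgan]
≡ (¬x1 ∨ x4) ∧ (x1 ∨ ¬x4) ∧ ¬¬x1   [double negation]
≡ (¬x1 ∨ x4) ∧ (x1 ∨ ¬x4) ∧ x1   [double negation]
≡ (¬x1 ∧ x1 ∧ x1) ∨ (¬x1 ∧ ¬x4 ∧ x1) ∨ (x4 ∧ x1 ∧ x1) ∨ (x4 ∧ ¬x4 ∧ x1)   [distribute ∧ over ∨]
≡ x4 ∧ x1   [simplify]

x4 ∧ x1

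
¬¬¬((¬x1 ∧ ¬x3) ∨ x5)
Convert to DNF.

¬¬¬((¬x1 ∧ ¬x3) ∨ x5)
= ¬((¬x1 ∧ ¬x3) ∨ x5)   [double negation]
= ¬(¬x1 ∧ ¬x3) ∧ ¬x5   [De Morgan]
= (¬¬x1 ∨ ¬¬x3) ∧ ¬x5   [De Morgan]
= (x1 ∨ ¬¬x3) ∧ ¬x5   [double negation]
= (x1 ∨ x3) ∧ ¬x5   [double negation]
= (x1 ∧ ¬x5) ∨ (x3 ∧ ¬x5)   [distribute ∧ over ∨]

(x1 ∧ ¬x5) ∨ (x3 ∧ ¬x5)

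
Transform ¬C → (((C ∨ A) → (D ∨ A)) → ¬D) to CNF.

¬C → (((C ∨ A) → (D ∨ A)) → ¬D)
⇔ ¬¬C ∨ (((C ∨ A) → (D ∨ A)) → ¬D)
⇔ ¬¬C ∨ ¬((C ∨ A) → (D ∨ A)) ∨ ¬D
⇔ ¬¬C ∨ ¬(¬(C ∨ A) ∨ D ∨ A) ∨ ¬D
⇔ C ∨ ¬(¬(C ∨ A) ∨ D ∨ A) ∨ ¬D
⇔ C ∨ (¬¬(C ∨ A) ∧ ¬D ∧ ¬A) ∨ ¬D
⇔ C ∨ ((C ∨ A) ∧ ¬D ∧ ¬A) ∨ ¬D
⇔ (C ∨ C ∨ A ∨ ¬D) ∧ (C ∨ ¬D ∨ ¬D) ∧ (C ∨ ¬A ∨ ¬D)
⇔ C ∨ ¬D

C ∨ ¬D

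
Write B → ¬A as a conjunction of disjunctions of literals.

B → ¬A
= ¬B ∨ ¬A   [eliminate →]

¬B ∨ ¬A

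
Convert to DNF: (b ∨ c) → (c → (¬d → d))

(b ∨ c) → (c → (¬d → d))
≡ ¬(b ∨ c) ∨ (c → (¬d → d))   [eliminate →]
≡ ¬(b ∨ c) ∨ ¬c ∨ (¬d → d)   [eliminate →]
≡ ¬(b ∨ c) ∨ ¬c ∨ ¬¬d ∨ d   [eliminate →]
≡ (¬b ∧ ¬c) ∨ ¬c ∨ ¬¬d ∨ d   [De Morgan]
≡ (¬b ∧ ¬c) ∨ ¬c ∨ d ∨ d   [double negation]
≡ ¬c ∨ d   [simplify]

¬c ∨ d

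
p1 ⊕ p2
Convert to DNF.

(p1 ∧ ¬p2) ∨ (¬p1 ∧ p2)

p1 ⊕ p2
⇔ (p1 ∧ ¬p2) ∨ (¬p1 ∧ p2)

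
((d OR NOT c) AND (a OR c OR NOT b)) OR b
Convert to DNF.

(d AND a) OR (d AND c) OR (d AND NOT b) OR (NOT c AND a) OR (NOT c AND NOT b) OR b

((d OR NOT c) AND (a OR c OR NOT b)) OR b
≡ (d AND a) OR (d AND c) OR (d AND NOT b) OR (NOT c AND a) OR (NOT c AND c) OR (NOT c AND NOT b) OR b   [distribute AND over OR]
≡ (d AND a) OR (d AND c) OR (d AND NOT b) OR (NOT c AND a) OR (NOT c AND NOT b) OR b   [simplify]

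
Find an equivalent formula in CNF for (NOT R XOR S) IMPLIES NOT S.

NOT S OR NOT R

(NOT R XOR S) IMPLIES NOT S
= NOT (NOT R XOR S) OR NOT S   — eliminate IMPLIES
= NOT ((NOT R OR S) AND NOT (NOT R AND S)) OR NOT S   — expand XOR
= NOT (NOT R OR S) OR NOT NOT (NOT R AND S) OR NOT S   — De Morgan
= (NOT NOT R AND NOT S) OR NOT NOT (NOT R AND S) OR NOT S   — De Morgan
= (R AND NOT S) OR NOT NOT (NOT R AND S) OR NOT S   — double negation
= (R AND NOT S) OR (NOT R AND S) OR NOT S   — double negation
= (R OR NOT R OR NOT S) AND (R OR S OR NOT S) AND (NOT S OR NOT R OR NOT S) AND (NOT S OR S OR NOT S)   — distribute OR over AND
= NOT S OR NOT R   — simplify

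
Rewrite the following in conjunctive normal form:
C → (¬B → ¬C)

¬C ∨ B

C → (¬B → ¬C)
= ¬C ∨ (¬B → ¬C)
= ¬C ∨ ¬¬B ∨ ¬C
= ¬C ∨ B ∨ ¬C
= ¬C ∨ B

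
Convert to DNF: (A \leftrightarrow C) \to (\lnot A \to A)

(A \leftrightarrow C) \to (\lnot A \to A)
≡ \lnot (A \leftrightarrow C) \lor (\lnot A \to A)
≡ \lnot ((A \to C) \land (C \to A)) \lor (\lnot A \to A)
≡ \lnot ((\lnot A \lor C) \land (C \to A)) \lor (\lnot A \to A)
≡ \lnot ((\lnot A \lor C) \land (\lnot C \lor A)) \lor (\lnot A \to A)
≡ \lnot ((\lnot A \lor C) \land (\lnot C \lor A)) \lor \lnot \lnot A \lor A
≡ \lnot (\lnot A \lor C) \lor \lnot (\lnot C \lor A) \lor \lnot \lnot A \lor A
≡ (\lnot \lnot A \land \lnot C) \lor \lnot (\lnot C \lor A) \lor \lnot \lnot A \lor A
≡ (A \land \lnot C) \lor \lnot (\lnot C \lor A) \lor \lnot \lnot A \lor A
≡ (A \land \lnot C) \lor (\lnot \lnot C \land \lnot A) \lor \lnot \lnot A \lor A
≡ (A \land \lnot C) \lor (C \land \lnot A) \lor \lnot \lnot A \lor A
≡ (A \land \lnot C) \lor (C \land \lnot A) \lor A \lor A
≡ (C \land \lnot A) \lor A

(C \land \lnot A) \lor A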